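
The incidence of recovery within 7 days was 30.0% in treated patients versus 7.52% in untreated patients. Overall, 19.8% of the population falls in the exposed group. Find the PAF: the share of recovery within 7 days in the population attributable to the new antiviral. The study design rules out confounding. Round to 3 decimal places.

p₁ = 0.3, p₀ = 0.0752.
Overall risk P(Y=1) = π·p₁ + (1−π)·p₀ = 0.198×0.3 + 0.802×0.0752 = 0.11971.
Under exogeneity, PAF = [P(Y=1) − p₀] / P(Y=1).
PAF = (0.11971 − 0.0752) / 0.11971 ≈ 0.3718

PAF ≈ 0.372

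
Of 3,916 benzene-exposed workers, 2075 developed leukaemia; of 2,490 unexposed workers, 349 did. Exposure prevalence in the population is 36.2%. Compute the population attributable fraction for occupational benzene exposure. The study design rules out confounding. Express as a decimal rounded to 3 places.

PAF ≈ 0.502

p₁ = P(outcome | exposed) = 2075/3916 = 0.52988
p₀ = P(outcome | unexposed) = 349/2490 = 0.14016
Overall risk P(Y=1) = π·p₁ + (1−π)·p₀ = 0.362×0.52988 + 0.638×0.14016 = 0.28124.
Under exogeneity, PAF = [P(Y=1) − p₀] / P(Y=1).
PAF = (0.28124 − 0.14016) / 0.28124 ≈ 0.5016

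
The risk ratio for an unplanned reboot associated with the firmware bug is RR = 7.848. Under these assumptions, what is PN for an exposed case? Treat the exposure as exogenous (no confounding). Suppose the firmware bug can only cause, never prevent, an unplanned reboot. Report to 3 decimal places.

PN ≈ 0.873

Under exogeneity and monotonicity, PN = (RR − 1) / RR = 1 − 1/RR.
PN = (7.848 − 1) / 7.848 = 6.848 / 7.848 ≈ 0.8726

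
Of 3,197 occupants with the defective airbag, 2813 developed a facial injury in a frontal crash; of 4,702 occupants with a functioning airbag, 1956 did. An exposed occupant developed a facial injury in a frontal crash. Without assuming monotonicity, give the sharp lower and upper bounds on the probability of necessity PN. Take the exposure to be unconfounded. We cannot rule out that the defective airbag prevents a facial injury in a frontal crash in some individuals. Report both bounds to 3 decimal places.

p₁ = P(outcome | exposed) = 2813/3197 = 0.87989
p₀ = P(outcome | unexposed) = 1956/4702 = 0.41599
Under exogeneity alone the bounds on PN are max{0,(p₁−p₀)/p₁} ≤ PN ≤ min{1,(1−p₀)/p₁}.
  lower = (p₁ − p₀)/p₁ = 0.46389 / 0.87989 ≈ 0.5272
  upper = min{1, (1 − p₀)/p₁} = 0.58401 / 0.87989 ≈ 0.6637

0.527 ≤ PN ≤ 0.664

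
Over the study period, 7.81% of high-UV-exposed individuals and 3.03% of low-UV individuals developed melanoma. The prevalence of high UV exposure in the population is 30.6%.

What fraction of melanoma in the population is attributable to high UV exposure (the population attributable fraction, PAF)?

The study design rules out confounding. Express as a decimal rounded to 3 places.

p₁ = 0.0781, p₀ = 0.0303.
Overall risk P(Y=1) = π·p₁ + (1−π)·p₀ = 0.306×0.0781 + 0.694×0.0303 = 0.044927.
Under exogeneity, PAF = [P(Y=1) − p₀] / P(Y=1).
PAF = (0.044927 − 0.0303) / 0.044927 ≈ 0.3256

PAF ≈ 0.326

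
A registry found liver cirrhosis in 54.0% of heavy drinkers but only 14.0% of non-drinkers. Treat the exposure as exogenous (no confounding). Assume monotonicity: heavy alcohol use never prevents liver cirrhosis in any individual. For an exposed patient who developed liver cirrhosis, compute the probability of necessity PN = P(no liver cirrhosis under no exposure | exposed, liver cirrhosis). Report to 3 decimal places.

p₁ = 0.54, p₀ = 0.14.
Under exogeneity and monotonicity, PN = (p₁ − p₀) / p₁.
PN = (0.54 − 0.14) / 0.54 = 0.4 / 0.54 ≈ 0.7407

PN ≈ 0.741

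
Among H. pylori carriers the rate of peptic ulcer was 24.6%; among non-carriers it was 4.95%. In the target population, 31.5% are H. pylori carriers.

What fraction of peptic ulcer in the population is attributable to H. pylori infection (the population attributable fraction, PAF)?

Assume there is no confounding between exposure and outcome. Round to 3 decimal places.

p₁ = 0.246, p₀ = 0.0495.
Overall risk P(Y=1) = π·p₁ + (1−π)·p₀ = 0.315×0.246 + 0.685×0.0495 = 0.1114.
Under exogeneity, PAF = [P(Y=1) − p₀] / P(Y=1).
PAF = (0.1114 − 0.0495) / 0.1114 ≈ 0.5556

PAF ≈ 0.556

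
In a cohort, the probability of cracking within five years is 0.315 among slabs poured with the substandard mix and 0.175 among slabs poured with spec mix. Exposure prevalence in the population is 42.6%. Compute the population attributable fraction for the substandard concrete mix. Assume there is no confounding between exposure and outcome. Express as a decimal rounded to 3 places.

PAF ≈ 0.254

Let p₁ = 0.315, p₀ = 0.175.
Overall risk P(Y=1) = π·p₁ + (1−π)·p₀ = 0.426×0.315 + 0.574×0.175 = 0.23464.
Under exogeneity, PAF = [P(Y=1) − p₀] / P(Y=1).
PAF = (0.23464 − 0.175) / 0.23464 ≈ 0.2542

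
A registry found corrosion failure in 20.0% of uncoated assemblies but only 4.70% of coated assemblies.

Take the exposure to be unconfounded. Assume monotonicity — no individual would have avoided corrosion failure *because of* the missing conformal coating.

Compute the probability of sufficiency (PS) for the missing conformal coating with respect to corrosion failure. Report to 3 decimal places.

PS ≈ 0.161

p₁ = 0.2, p₀ = 0.047.
Under exogeneity and monotonicity, PS = (p₁ − p₀) / (1 − p₀).
PS = (0.2 − 0.047) / (1 − 0.047) = 0.153 / 0.953 ≈ 0.1605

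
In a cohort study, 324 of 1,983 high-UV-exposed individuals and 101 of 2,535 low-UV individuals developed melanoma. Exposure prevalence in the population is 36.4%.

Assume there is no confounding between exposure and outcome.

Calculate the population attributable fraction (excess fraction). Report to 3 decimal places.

PAF ≈ 0.530

p₁ = P(outcome | exposed) = 324/1983 = 0.16339
p₀ = P(outcome | unexposed) = 101/2535 = 0.039842
Overall risk P(Y=1) = π·p₁ + (1−π)·p₀ = 0.364×0.16339 + 0.636×0.039842 = 0.084813.
Under exogeneity, PAF = [P(Y=1) − p₀] / P(Y=1).
PAF = (0.084813 − 0.039842) / 0.084813 ≈ 0.5302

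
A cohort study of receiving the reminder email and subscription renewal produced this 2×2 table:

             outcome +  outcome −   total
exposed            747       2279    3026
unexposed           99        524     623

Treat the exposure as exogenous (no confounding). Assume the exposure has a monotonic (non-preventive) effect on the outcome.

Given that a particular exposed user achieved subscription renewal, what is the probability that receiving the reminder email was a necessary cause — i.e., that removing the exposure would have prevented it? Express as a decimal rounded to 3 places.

p₁ = P(outcome | exposed) = 747/3026 = 0.24686
p₀ = P(outcome | unexposed) = 99/623 = 0.15891
Under exogeneity and monotonicity, PN = (p₁ − p₀)/p₁.
PN = (0.24686 − 0.15891) / 0.24686 ≈ 0.3563

PN ≈ 0.356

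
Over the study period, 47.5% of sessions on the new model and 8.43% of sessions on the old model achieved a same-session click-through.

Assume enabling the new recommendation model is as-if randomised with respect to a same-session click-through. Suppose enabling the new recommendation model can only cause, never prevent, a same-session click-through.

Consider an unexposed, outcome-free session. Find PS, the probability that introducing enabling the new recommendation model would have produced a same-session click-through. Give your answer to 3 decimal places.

PS ≈ 0.427

p₁ = 0.475, p₀ = 0.0843.
Under exogeneity and monotonicity, PS = (p₁ − p₀) / (1 − p₀).
PS = (0.475 − 0.0843) / (1 − 0.0843) = 0.3907 / 0.9157 ≈ 0.4267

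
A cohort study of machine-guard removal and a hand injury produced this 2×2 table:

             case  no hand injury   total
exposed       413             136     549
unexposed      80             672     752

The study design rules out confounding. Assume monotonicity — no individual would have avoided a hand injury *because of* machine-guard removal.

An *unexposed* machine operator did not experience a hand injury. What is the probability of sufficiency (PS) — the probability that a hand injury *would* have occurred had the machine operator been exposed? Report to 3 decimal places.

p₁ = P(outcome | exposed) = 413/549 = 0.75228
p₀ = P(outcome | unexposed) = 80/752 = 0.10638
Under exogeneity and monotonicity, PS = (p₁ − p₀)/(1 − p₀).
PS = (0.75228 − 0.10638) / 0.89362 ≈ 0.7228

PS ≈ 0.723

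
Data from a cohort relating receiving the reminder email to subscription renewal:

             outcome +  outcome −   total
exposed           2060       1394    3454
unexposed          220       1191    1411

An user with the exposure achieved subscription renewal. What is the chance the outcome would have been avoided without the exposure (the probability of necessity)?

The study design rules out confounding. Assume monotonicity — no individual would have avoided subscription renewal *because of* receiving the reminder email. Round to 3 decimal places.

PN ≈ 0.739

p₁ = P(outcome | exposed) = 2060/3454 = 0.59641
p₀ = P(outcome | unexposed) = 220/1411 = 0.15592
Under exogeneity and monotonicity, PN = (p₁ − p₀)/p₁.
PN = (0.59641 − 0.15592) / 0.59641 ≈ 0.7386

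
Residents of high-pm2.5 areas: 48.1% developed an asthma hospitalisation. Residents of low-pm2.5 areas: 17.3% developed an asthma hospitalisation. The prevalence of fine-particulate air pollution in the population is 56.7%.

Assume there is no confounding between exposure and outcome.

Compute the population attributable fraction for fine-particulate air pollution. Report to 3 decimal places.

p₁ = 0.481, p₀ = 0.173.
Overall risk P(Y=1) = π·p₁ + (1−π)·p₀ = 0.567×0.481 + 0.433×0.173 = 0.34764.
Under exogeneity, PAF = [P(Y=1) − p₀] / P(Y=1).
PAF = (0.34764 − 0.173) / 0.34764 ≈ 0.5024

PAF ≈ 0.502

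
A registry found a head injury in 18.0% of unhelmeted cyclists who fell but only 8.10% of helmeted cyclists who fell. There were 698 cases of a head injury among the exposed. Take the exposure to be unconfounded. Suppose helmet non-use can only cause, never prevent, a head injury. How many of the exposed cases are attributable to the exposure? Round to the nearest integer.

p₁ = 0.18, p₀ = 0.081.
PN = (p₁ − p₀)/p₁ = (0.18 − 0.081) / 0.18 ≈ 0.55000.
Attributable cases ≈ PN × (exposed cases) = 0.55000 × 698 ≈ 383.90.

about 384 cases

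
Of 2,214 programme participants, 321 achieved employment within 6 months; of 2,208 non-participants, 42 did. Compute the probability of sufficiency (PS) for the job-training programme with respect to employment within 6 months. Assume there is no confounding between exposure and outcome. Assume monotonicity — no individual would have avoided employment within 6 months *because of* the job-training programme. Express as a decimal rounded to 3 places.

PS ≈ 0.128

p₁ = P(outcome | exposed) = 321/2214 = 0.14499
p₀ = P(outcome | unexposed) = 42/2208 = 0.019022
Under exogeneity and monotonicity, PS = (p₁ − p₀) / (1 − p₀).
PS = (0.14499 − 0.019022) / (1 − 0.019022) = 0.12596 / 0.98098 ≈ 0.1284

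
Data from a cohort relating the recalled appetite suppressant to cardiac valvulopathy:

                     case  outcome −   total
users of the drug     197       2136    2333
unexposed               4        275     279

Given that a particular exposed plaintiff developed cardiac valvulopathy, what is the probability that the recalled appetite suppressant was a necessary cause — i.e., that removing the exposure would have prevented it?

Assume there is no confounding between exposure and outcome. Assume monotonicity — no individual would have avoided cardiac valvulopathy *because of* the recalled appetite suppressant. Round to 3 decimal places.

PN ≈ 0.830

p₁ = P(outcome | exposed) = 197/2333 = 0.084441
p₀ = P(outcome | unexposed) = 4/279 = 0.014337
Under exogeneity and monotonicity, PN = (p₁ − p₀) / p₁.
PN = (0.084441 − 0.014337) / 0.084441 = 0.070104 / 0.084441 ≈ 0.8302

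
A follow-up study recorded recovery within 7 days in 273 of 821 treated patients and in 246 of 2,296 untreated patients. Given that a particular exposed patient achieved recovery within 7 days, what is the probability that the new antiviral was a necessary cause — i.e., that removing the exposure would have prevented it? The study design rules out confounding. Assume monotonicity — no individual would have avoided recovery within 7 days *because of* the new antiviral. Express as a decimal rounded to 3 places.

PN ≈ 0.678

p₁ = P(outcome | exposed) = 273/821 = 0.33252
p₀ = P(outcome | unexposed) = 246/2296 = 0.10714
Under exogeneity and monotonicity, PN = (p₁ − p₀) / p₁.
PN = (0.33252 − 0.10714) / 0.33252 = 0.22538 / 0.33252 ≈ 0.6778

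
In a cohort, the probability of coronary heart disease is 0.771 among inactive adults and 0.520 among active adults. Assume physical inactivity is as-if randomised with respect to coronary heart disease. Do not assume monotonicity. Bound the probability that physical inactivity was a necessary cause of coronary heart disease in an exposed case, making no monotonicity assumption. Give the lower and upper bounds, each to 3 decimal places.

0.326 ≤ PN ≤ 0.623

Let p₁ = 0.771, p₀ = 0.52.
Under exogeneity alone the bounds on PN are max{0,(p₁−p₀)/p₁} ≤ PN ≤ min{1,(1−p₀)/p₁}.
  lower = (p₁ − p₀)/p₁ = 0.251 / 0.771 ≈ 0.3256
  upper = min{1, (1 − p₀)/p₁} = 0.48 / 0.771 ≈ 0.6226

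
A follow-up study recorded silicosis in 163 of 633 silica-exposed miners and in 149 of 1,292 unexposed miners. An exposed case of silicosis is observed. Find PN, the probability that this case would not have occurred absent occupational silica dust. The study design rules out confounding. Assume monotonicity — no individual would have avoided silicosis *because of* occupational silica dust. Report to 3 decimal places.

p₁ = P(outcome | exposed) = 163/633 = 0.2575
p₀ = P(outcome | unexposed) = 149/1292 = 0.11533
Under exogeneity and monotonicity, PN = (p₁ − p₀) / p₁.
PN = (0.2575 − 0.11533) / 0.2575 = 0.14218 / 0.2575 ≈ 0.5521

PN ≈ 0.552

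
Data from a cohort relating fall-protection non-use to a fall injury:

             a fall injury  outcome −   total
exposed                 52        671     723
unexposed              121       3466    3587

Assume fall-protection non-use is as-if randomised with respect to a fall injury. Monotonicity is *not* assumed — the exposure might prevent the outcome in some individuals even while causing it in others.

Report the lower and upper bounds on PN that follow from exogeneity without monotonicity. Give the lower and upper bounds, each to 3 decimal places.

p₁ = P(outcome | exposed) = 52/723 = 0.071923
p₀ = P(outcome | unexposed) = 121/3587 = 0.033733
Under exogeneity alone the bounds on PN are max{0,(p₁−p₀)/p₁} ≤ PN ≤ min{1,(1−p₀)/p₁}.
  lower = (p₁ − p₀)/p₁ = 0.03819 / 0.071923 ≈ 0.5310
  upper = min{1, (1 − p₀)/p₁} = 0.96627 / 0.071923 ≈ 13.4348 → capped at 1

0.531 ≤ PN ≤ 1.000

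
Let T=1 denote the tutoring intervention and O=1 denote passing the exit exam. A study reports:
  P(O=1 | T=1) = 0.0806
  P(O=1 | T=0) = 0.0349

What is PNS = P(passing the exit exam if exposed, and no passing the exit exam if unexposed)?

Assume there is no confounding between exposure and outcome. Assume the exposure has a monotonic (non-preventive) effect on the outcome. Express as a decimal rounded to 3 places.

Let p₁ = 0.0806, p₀ = 0.0349.
Under exogeneity and monotonicity, PNS = p₁ − p₀.
PNS = 0.0806 − 0.0349 = 0.0457

PNS ≈ 0.046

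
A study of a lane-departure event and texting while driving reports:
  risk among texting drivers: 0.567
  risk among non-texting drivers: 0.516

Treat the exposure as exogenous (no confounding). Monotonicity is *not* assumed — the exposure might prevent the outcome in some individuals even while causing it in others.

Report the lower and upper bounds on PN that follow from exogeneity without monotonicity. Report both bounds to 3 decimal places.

Let p₁ = 0.567, p₀ = 0.516.
Under exogeneity alone the bounds on PN are max{0,(p₁−p₀)/p₁} ≤ PN ≤ min{1,(1−p₀)/p₁}.
  lower = (p₁ − p₀)/p₁ = 0.051 / 0.567 ≈ 0.0899
  upper = min{1, (1 − p₀)/p₁} = 0.484 / 0.567 ≈ 0.8536

0.090 ≤ PN ≤ 0.854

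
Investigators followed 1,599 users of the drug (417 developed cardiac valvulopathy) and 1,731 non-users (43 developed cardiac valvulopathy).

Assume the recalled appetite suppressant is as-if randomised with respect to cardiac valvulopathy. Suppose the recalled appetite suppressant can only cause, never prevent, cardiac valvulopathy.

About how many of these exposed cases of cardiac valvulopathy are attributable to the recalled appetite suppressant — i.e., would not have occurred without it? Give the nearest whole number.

p₁ = P(outcome | exposed) = 417/1599 = 0.26079
p₀ = P(outcome | unexposed) = 43/1731 = 0.024841
PN = (p₁ − p₀)/p₁ = (0.26079 − 0.024841) / 0.26079 ≈ 0.90475.
Attributable cases ≈ PN × (exposed cases) = 0.90475 × 417 ≈ 377.28.

about 377 cases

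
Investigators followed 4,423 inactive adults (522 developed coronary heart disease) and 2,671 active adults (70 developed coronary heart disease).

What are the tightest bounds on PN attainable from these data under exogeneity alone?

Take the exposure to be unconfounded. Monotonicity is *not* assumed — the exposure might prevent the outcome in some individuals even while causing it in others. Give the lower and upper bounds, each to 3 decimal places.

0.778 ≤ PN ≤ 1.000

p₁ = P(outcome | exposed) = 522/4423 = 0.11802
p₀ = P(outcome | unexposed) = 70/2671 = 0.026207
Under exogeneity alone the bounds on PN are max{0,(p₁−p₀)/p₁} ≤ PN ≤ min{1,(1−p₀)/p₁}.
  lower = (p₁ − p₀)/p₁ = 0.091812 / 0.11802 ≈ 0.7779
  upper = min{1, (1 − p₀)/p₁} = 0.97379 / 0.11802 ≈ 8.2511 → capped at 1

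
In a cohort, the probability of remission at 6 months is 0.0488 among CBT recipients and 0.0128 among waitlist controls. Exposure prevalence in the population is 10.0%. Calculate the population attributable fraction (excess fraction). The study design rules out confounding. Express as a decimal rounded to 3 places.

PAF ≈ 0.220

Let p₁ = 0.0488, p₀ = 0.0128.
Overall risk P(Y=1) = π·p₁ + (1−π)·p₀ = 0.1×0.0488 + 0.9×0.0128 = 0.0164.
Under exogeneity, PAF = [P(Y=1) − p₀] / P(Y=1).
PAF = (0.0164 − 0.0128) / 0.0164 ≈ 0.2195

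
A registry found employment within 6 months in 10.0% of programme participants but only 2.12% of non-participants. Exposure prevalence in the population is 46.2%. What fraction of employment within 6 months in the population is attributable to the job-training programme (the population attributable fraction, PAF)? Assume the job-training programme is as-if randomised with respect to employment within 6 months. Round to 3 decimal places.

p₁ = 0.1, p₀ = 0.0212.
Overall risk P(Y=1) = π·p₁ + (1−π)·p₀ = 0.462×0.1 + 0.538×0.0212 = 0.057606.
Under exogeneity, PAF = [P(Y=1) − p₀] / P(Y=1).
PAF = (0.057606 − 0.0212) / 0.057606 ≈ 0.6320

PAF ≈ 0.632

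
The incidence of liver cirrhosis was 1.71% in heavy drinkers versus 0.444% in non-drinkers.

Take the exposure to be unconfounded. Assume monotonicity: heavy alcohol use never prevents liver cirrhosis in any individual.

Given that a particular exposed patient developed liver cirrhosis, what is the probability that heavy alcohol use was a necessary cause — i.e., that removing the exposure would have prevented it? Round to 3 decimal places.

p₁ = 0.0171, p₀ = 0.00444.
Under exogeneity and monotonicity, PN = (p₁ − p₀) / p₁.
PN = (0.0171 − 0.00444) / 0.0171 = 0.01266 / 0.0171 ≈ 0.7404

PN ≈ 0.740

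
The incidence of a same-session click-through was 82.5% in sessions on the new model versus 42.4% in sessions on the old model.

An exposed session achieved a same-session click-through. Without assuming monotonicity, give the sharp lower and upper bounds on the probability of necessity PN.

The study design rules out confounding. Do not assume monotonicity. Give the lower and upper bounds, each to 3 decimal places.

p₁ = 0.825, p₀ = 0.424.
Under exogeneity alone the bounds on PN are max{0,(p₁−p₀)/p₁} ≤ PN ≤ min{1,(1−p₀)/p₁}.
  lower = (p₁ − p₀)/p₁ = 0.401 / 0.825 ≈ 0.4861
  upper = min{1, (1 − p₀)/p₁} = 0.576 / 0.825 ≈ 0.6982

0.486 ≤ PN ≤ 0.698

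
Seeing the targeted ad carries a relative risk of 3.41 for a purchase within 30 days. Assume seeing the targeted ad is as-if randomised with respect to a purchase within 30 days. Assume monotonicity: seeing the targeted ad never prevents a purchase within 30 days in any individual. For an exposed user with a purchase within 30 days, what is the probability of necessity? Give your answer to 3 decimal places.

Under exogeneity and monotonicity, PN = (RR − 1) / RR = 1 − 1/RR.
PN = (3.41 − 1) / 3.41 = 2.41 / 3.41 ≈ 0.7067

PN ≈ 0.707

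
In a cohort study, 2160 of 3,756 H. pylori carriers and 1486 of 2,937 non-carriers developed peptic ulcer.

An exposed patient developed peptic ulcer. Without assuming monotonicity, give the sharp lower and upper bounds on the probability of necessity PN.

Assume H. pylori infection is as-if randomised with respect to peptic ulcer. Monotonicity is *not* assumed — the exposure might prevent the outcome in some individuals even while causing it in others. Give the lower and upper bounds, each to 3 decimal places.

p₁ = P(outcome | exposed) = 2160/3756 = 0.57508
p₀ = P(outcome | unexposed) = 1486/2937 = 0.50596
Under exogeneity alone the bounds on PN are max{0,(p₁−p₀)/p₁} ≤ PN ≤ min{1,(1−p₀)/p₁}.
  lower = (p₁ − p₀)/p₁ = 0.069121 / 0.57508 ≈ 0.1202
  upper = min{1, (1 − p₀)/p₁} = 0.49404 / 0.57508 ≈ 0.8591

0.120 ≤ PN ≤ 0.859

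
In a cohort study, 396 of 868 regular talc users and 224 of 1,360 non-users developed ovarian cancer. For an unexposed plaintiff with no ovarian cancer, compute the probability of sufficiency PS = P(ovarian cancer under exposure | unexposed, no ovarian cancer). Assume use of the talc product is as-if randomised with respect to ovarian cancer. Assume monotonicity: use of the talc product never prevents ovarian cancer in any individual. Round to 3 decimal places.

PS ≈ 0.349

p₁ = P(outcome | exposed) = 396/868 = 0.45622
p₀ = P(outcome | unexposed) = 224/1360 = 0.16471
Under exogeneity and monotonicity, PS = (p₁ − p₀) / (1 − p₀).
PS = (0.45622 − 0.16471) / (1 − 0.16471) = 0.29152 / 0.83529 ≈ 0.3490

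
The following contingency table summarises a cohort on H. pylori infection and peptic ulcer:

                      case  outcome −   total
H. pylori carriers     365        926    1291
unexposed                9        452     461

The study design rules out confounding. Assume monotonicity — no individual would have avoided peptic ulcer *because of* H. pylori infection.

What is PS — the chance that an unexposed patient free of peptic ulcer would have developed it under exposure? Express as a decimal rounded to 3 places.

p₁ = P(outcome | exposed) = 365/1291 = 0.28273
p₀ = P(outcome | unexposed) = 9/461 = 0.019523
Under exogeneity and monotonicity, PS = (p₁ − p₀)/(1 − p₀).
PS = (0.28273 − 0.019523) / 0.98048 ≈ 0.2684

PS ≈ 0.268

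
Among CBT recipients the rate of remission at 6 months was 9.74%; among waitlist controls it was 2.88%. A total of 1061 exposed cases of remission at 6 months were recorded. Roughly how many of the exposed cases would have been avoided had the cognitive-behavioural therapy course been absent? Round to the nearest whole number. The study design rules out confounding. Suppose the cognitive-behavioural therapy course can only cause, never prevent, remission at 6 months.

about 747 cases

p₁ = 0.0974, p₀ = 0.0288.
PN = (p₁ − p₀)/p₁ = (0.0974 − 0.0288) / 0.0974 ≈ 0.70431.
Attributable cases ≈ PN × (exposed cases) = 0.70431 × 1061 ≈ 747.28.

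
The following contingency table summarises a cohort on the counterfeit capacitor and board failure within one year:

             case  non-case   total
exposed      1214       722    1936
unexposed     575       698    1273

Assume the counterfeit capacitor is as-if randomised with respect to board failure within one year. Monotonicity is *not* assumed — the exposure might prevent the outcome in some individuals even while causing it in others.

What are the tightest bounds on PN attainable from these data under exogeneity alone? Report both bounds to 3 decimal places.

p₁ = P(outcome | exposed) = 1214/1936 = 0.62707
p₀ = P(outcome | unexposed) = 575/1273 = 0.45169
Under exogeneity alone the bounds on PN are max{0,(p₁−p₀)/p₁} ≤ PN ≤ min{1,(1−p₀)/p₁}.
  lower = (p₁ − p₀)/p₁ = 0.17538 / 0.62707 ≈ 0.2797
  upper = min{1, (1 − p₀)/p₁} = 0.54831 / 0.62707 ≈ 0.8744

0.280 ≤ PN ≤ 0.874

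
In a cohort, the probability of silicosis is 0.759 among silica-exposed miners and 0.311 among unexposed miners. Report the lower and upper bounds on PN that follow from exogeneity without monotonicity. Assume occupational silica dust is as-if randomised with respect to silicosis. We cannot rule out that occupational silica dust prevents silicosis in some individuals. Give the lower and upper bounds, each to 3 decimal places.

0.590 ≤ PN ≤ 0.908

Let p₁ = 0.759, p₀ = 0.311.
Under exogeneity alone the bounds on PN are max{0,(p₁−p₀)/p₁} ≤ PN ≤ min{1,(1−p₀)/p₁}.
  lower = (p₁ − p₀)/p₁ = 0.448 / 0.759 ≈ 0.5903
  upper = min{1, (1 − p₀)/p₁} = 0.689 / 0.759 ≈ 0.9078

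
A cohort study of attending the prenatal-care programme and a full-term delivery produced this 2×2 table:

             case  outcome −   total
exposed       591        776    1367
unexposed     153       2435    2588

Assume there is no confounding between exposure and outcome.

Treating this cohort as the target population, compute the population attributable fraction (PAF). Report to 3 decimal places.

p₁ = P(outcome | exposed) = 591/1367 = 0.43233
p₀ = P(outcome | unexposed) = 153/2588 = 0.059119
Exposure prevalence π = 1367/3955 = 0.34564; overall risk P(Y=1) = 0.18812.
Under exogeneity, PAF = [P(Y=1) − p₀]/P(Y=1).
PAF = (0.18812 − 0.059119) / 0.18812 ≈ 0.6857

PAF ≈ 0.686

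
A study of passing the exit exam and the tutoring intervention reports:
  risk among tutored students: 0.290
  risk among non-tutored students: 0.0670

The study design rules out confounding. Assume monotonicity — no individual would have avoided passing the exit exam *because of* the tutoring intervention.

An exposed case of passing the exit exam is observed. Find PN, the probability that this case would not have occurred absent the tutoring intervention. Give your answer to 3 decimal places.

Let p₁ = 0.29, p₀ = 0.067.
Under exogeneity and monotonicity, PN = (p₁ − p₀) / p₁.
PN = (0.29 − 0.067) / 0.29 = 0.223 / 0.29 ≈ 0.7690

PN ≈ 0.769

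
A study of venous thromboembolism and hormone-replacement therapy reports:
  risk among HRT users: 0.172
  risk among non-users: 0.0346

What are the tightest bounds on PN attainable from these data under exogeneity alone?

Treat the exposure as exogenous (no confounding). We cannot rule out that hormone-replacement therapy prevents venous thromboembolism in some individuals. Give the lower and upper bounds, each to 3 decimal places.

0.799 ≤ PN ≤ 1.000

Let p₁ = 0.172, p₀ = 0.0346.
Under exogeneity alone the bounds on PN are max{0,(p₁−p₀)/p₁} ≤ PN ≤ min{1,(1−p₀)/p₁}.
  lower = (p₁ − p₀)/p₁ = 0.1374 / 0.172 ≈ 0.7988
  upper = min{1, (1 − p₀)/p₁} = 0.9654 / 0.172 ≈ 5.6128 → capped at 1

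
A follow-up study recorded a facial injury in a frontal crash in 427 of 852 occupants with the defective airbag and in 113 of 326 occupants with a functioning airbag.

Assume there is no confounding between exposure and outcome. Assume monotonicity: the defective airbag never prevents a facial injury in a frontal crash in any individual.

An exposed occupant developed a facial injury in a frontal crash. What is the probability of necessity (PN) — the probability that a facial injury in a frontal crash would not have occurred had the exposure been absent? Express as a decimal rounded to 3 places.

p₁ = P(outcome | exposed) = 427/852 = 0.50117
p₀ = P(outcome | unexposed) = 113/326 = 0.34663
Under exogeneity and monotonicity, PN = (p₁ − p₀) / p₁.
PN = (0.50117 − 0.34663) / 0.50117 = 0.15455 / 0.50117 ≈ 0.3084

PN ≈ 0.308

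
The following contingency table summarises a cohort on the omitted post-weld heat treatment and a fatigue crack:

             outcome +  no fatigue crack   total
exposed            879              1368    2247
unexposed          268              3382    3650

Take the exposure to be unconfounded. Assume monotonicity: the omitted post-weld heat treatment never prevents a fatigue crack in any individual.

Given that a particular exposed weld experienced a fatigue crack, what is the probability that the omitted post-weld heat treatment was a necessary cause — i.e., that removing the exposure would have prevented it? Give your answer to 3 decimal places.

p₁ = P(outcome | exposed) = 879/2247 = 0.39119
p₀ = P(outcome | unexposed) = 268/3650 = 0.073425
Under exogeneity and monotonicity, PN = (p₁ − p₀) / p₁.
PN = (0.39119 − 0.073425) / 0.39119 = 0.31776 / 0.39119 ≈ 0.8123

PN ≈ 0.812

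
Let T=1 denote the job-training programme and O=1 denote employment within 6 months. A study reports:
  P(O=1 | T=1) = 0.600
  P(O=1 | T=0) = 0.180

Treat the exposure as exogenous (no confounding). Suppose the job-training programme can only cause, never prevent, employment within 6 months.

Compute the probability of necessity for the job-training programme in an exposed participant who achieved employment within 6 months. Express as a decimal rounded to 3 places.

PN ≈ 0.700

Let p₁ = 0.6, p₀ = 0.18.
Under exogeneity and monotonicity, PN = (p₁ − p₀) / p₁.
PN = (0.6 − 0.18) / 0.6 = 0.42 / 0.6 ≈ 0.7000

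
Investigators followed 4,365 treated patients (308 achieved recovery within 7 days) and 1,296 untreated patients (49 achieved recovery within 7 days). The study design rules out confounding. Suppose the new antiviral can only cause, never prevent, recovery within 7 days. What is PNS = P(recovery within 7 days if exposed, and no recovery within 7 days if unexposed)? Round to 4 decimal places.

p₁ = P(outcome | exposed) = 308/4365 = 0.070561
p₀ = P(outcome | unexposed) = 49/1296 = 0.037809
Under exogeneity and monotonicity, PNS = p₁ − p₀.
PNS = 0.070561 − 0.037809 = 0.032753

PNS ≈ 0.0328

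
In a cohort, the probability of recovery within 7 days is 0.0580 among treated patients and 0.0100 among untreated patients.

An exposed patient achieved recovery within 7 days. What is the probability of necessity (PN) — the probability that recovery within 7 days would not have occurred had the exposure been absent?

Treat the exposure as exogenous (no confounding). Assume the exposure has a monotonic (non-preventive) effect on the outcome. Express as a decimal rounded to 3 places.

Let p₁ = 0.058, p₀ = 0.01.
Under exogeneity and monotonicity, PN = (p₁ − p₀) / p₁.
PN = (0.058 − 0.01) / 0.058 = 0.048 / 0.058 ≈ 0.8276

PN ≈ 0.828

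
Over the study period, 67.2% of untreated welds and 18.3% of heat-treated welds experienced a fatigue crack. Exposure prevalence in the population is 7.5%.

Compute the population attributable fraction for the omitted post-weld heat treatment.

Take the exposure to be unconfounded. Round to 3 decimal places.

p₁ = 0.672, p₀ = 0.183.
Overall risk P(Y=1) = π·p₁ + (1−π)·p₀ = 0.075×0.672 + 0.925×0.183 = 0.21968.
Under exogeneity, PAF = [P(Y=1) − p₀] / P(Y=1).
PAF = (0.21968 − 0.183) / 0.21968 ≈ 0.1670

PAF ≈ 0.167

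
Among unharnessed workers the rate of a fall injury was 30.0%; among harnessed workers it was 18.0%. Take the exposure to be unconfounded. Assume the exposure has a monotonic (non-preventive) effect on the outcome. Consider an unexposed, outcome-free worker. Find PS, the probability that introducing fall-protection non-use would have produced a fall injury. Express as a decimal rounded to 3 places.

PS ≈ 0.146

p₁ = 0.3, p₀ = 0.18.
Under exogeneity and monotonicity, PS = (p₁ − p₀) / (1 − p₀).
PS = (0.3 − 0.18) / (1 − 0.18) = 0.12 / 0.82 ≈ 0.1463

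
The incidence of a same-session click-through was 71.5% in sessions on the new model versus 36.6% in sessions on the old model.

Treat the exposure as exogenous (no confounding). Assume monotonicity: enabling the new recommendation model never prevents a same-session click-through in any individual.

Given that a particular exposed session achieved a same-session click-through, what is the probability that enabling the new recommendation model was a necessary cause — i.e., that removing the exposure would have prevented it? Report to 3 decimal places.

PN ≈ 0.488

p₁ = 0.715, p₀ = 0.366.
Under exogeneity and monotonicity, PN = (p₁ − p₀) / p₁.
PN = (0.715 − 0.366) / 0.715 = 0.349 / 0.715 ≈ 0.4881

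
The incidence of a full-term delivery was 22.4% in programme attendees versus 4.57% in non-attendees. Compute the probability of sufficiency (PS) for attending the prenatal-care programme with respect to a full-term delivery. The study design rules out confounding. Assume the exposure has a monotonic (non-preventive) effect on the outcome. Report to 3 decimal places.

PS ≈ 0.187

p₁ = 0.224, p₀ = 0.0457.
Under exogeneity and monotonicity, PS = (p₁ − p₀) / (1 − p₀).
PS = (0.224 − 0.0457) / (1 − 0.0457) = 0.1783 / 0.9543 ≈ 0.1868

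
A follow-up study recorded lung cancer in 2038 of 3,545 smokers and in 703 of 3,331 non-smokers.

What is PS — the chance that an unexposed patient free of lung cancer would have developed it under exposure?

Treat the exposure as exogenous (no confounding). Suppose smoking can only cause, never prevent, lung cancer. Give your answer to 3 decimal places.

p₁ = P(outcome | exposed) = 2038/3545 = 0.57489
p₀ = P(outcome | unexposed) = 703/3331 = 0.21105
Under exogeneity and monotonicity, PS = (p₁ − p₀) / (1 − p₀).
PS = (0.57489 − 0.21105) / (1 − 0.21105) = 0.36385 / 0.78895 ≈ 0.4612

PS ≈ 0.461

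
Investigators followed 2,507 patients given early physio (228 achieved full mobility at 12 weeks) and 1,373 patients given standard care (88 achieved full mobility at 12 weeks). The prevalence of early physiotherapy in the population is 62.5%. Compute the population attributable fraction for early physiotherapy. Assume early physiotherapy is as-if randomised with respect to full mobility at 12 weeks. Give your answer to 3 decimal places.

p₁ = P(outcome | exposed) = 228/2507 = 0.090945
p₀ = P(outcome | unexposed) = 88/1373 = 0.064093
Overall risk P(Y=1) = π·p₁ + (1−π)·p₀ = 0.625×0.090945 + 0.375×0.064093 = 0.080876.
Under exogeneity, PAF = [P(Y=1) − p₀] / P(Y=1).
PAF = (0.080876 − 0.064093) / 0.080876 ≈ 0.2075

PAF ≈ 0.208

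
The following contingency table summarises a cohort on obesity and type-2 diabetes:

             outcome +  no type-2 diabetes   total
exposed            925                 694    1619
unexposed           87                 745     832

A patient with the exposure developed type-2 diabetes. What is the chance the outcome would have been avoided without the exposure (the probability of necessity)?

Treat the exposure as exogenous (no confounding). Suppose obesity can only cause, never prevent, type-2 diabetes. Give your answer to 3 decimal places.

p₁ = P(outcome | exposed) = 925/1619 = 0.57134
p₀ = P(outcome | unexposed) = 87/832 = 0.10457
Under exogeneity and monotonicity, PN = (p₁ − p₀)/p₁.
PN = (0.57134 − 0.10457) / 0.57134 ≈ 0.8170

PN ≈ 0.817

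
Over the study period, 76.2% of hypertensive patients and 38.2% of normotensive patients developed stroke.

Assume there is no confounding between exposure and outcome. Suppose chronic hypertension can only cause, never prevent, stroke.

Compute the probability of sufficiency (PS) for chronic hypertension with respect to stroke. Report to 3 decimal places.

p₁ = 0.762, p₀ = 0.382.
Under exogeneity and monotonicity, PS = (p₁ − p₀) / (1 − p₀).
PS = (0.762 − 0.382) / (1 − 0.382) = 0.38 / 0.618 ≈ 0.6149

PS ≈ 0.615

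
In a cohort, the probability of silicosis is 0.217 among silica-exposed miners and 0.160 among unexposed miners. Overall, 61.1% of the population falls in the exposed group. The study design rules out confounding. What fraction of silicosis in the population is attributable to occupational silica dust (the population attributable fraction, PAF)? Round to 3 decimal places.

Let p₁ = 0.217, p₀ = 0.16.
Overall risk P(Y=1) = π·p₁ + (1−π)·p₀ = 0.611×0.217 + 0.389×0.16 = 0.19483.
Under exogeneity, PAF = [P(Y=1) − p₀] / P(Y=1).
PAF = (0.19483 − 0.16) / 0.19483 ≈ 0.1788

PAF ≈ 0.179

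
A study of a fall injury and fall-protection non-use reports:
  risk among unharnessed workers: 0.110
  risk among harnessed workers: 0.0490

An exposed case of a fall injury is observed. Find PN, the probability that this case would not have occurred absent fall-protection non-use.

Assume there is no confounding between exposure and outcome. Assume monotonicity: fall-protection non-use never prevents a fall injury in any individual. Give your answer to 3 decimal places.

PN ≈ 0.555

Let p₁ = 0.11, p₀ = 0.049.
Under exogeneity and monotonicity, PN = (p₁ − p₀) / p₁.
PN = (0.11 − 0.049) / 0.11 = 0.061 / 0.11 ≈ 0.5545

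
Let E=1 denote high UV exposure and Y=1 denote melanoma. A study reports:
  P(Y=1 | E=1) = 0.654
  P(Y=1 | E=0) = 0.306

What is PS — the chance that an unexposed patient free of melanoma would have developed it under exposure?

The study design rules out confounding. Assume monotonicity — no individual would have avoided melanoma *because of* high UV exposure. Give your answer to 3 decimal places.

PS ≈ 0.501

Let p₁ = 0.654, p₀ = 0.306.
Under exogeneity and monotonicity, PS = (p₁ − p₀) / (1 − p₀).
PS = (0.654 − 0.306) / (1 − 0.306) = 0.348 / 0.694 ≈ 0.5014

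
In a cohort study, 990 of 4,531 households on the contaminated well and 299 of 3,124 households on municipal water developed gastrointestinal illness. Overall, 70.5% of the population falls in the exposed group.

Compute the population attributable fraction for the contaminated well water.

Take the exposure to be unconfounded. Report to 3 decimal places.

p₁ = P(outcome | exposed) = 990/4531 = 0.21849
p₀ = P(outcome | unexposed) = 299/3124 = 0.095711
Overall risk P(Y=1) = π·p₁ + (1−π)·p₀ = 0.705×0.21849 + 0.295×0.095711 = 0.18227.
Under exogeneity, PAF = [P(Y=1) − p₀] / P(Y=1).
PAF = (0.18227 − 0.095711) / 0.18227 ≈ 0.4749

PAF ≈ 0.475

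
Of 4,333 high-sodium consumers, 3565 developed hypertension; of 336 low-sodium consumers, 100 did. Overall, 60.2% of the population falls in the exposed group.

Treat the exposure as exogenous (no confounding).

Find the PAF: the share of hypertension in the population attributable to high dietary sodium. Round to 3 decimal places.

PAF ≈ 0.515

p₁ = P(outcome | exposed) = 3565/4333 = 0.82276
p₀ = P(outcome | unexposed) = 100/336 = 0.29762
Overall risk P(Y=1) = π·p₁ + (1−π)·p₀ = 0.602×0.82276 + 0.398×0.29762 = 0.61375.
Under exogeneity, PAF = [P(Y=1) − p₀] / P(Y=1).
PAF = (0.61375 − 0.29762) / 0.61375 ≈ 0.5151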